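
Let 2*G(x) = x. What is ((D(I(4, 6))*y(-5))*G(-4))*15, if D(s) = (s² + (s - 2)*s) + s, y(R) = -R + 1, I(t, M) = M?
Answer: -11880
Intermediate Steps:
G(x) = x/2
y(R) = 1 - R
D(s) = s + s² + s*(-2 + s) (D(s) = (s² + (-2 + s)*s) + s = (s² + s*(-2 + s)) + s = s + s² + s*(-2 + s))
((D(I(4, 6))*y(-5))*G(-4))*15 = (((6*(-1 + 2*6))*(1 - 1*(-5)))*((½)*(-4)))*15 = (((6*(-1 + 12))*(1 + 5))*(-2))*15 = (((6*11)*6)*(-2))*15 = ((66*6)*(-2))*15 = (396*(-2))*15 = -792*15 = -11880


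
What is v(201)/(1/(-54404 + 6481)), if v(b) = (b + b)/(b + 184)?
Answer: -19265046/385 ≈ -50039.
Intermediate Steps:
v(b) = 2*b/(184 + b) (v(b) = (2*b)/(184 + b) = 2*b/(184 + b))
v(201)/(1/(-54404 + 6481)) = (2*201/(184 + 201))/(1/(-54404 + 6481)) = (2*201/385)/(1/(-47923)) = (2*201*(1/385))/(-1/47923) = (402/385)*(-47923) = -19265046/385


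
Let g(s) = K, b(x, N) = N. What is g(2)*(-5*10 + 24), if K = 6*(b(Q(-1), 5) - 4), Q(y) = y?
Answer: -156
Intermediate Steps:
K = 6 (K = 6*(5 - 4) = 6*1 = 6)
g(s) = 6
g(2)*(-5*10 + 24) = 6*(-5*10 + 24) = 6*(-50 + 24) = 6*(-26) = -156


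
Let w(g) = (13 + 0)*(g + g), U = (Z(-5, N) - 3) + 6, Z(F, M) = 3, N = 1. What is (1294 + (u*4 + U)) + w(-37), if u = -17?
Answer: 270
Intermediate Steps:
U = 6 (U = (3 - 3) + 6 = 0 + 6 = 6)
w(g) = 26*g (w(g) = 13*(2*g) = 26*g)
(1294 + (u*4 + U)) + w(-37) = (1294 + (-17*4 + 6)) + 26*(-37) = (1294 + (-68 + 6)) - 962 = (1294 - 62) - 962 = 1232 - 962 = 270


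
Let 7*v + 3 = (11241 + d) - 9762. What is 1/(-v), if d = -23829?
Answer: 7/22353 ≈ 0.00031316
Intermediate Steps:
v = -22353/7 (v = -3/7 + ((11241 - 23829) - 9762)/7 = -3/7 + (-12588 - 9762)/7 = -3/7 + (1/7)*(-22350) = -3/7 - 22350/7 = -22353/7 ≈ -3193.3)
1/(-v) = 1/(-1*(-22353/7)) = 1/(22353/7) = 7/22353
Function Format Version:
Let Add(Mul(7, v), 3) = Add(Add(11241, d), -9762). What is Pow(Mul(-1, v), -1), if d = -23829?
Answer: Rational(7, 22353) ≈ 0.00031316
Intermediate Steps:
v = Rational(-22353, 7) (v = Add(Rational(-3, 7), Mul(Rational(1, 7), Add(Add(11241, -23829), -9762))) = Add(Rational(-3, 7), Mul(Rational(1, 7), Add(-12588, -9762))) = Add(Rational(-3, 7), Mul(Rational(1, 7), -22350)) = Add(Rational(-3, 7), Rational(-22350, 7)) = Rational(-22353, 7) ≈ -3193.3)
Pow(Mul(-1, v), -1) = Pow(Mul(-1, Rational(-22353, 7)), -1) = Pow(Rational(22353, 7), -1) = Rational(7, 22353)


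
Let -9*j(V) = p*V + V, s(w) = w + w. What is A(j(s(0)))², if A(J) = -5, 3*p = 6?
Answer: 25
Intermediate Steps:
p = 2 (p = (⅓)*6 = 2)
s(w) = 2*w
j(V) = -V/3 (j(V) = -(2*V + V)/9 = -V/3)
A(j(s(0)))² = (-5)² = 25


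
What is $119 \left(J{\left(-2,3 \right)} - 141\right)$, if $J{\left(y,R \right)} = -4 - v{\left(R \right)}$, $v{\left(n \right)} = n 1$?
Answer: $-17612$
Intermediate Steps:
$v{\left(n \right)} = n$
$J{\left(y,R \right)} = -4 - R$
$119 \left(J{\left(-2,3 \right)} - 141\right) = 119 \left(\left(-4 - 3\right) - 141\right) = 119 \left(-7 - 141\right) = 119 \left(-148\right) = -17612$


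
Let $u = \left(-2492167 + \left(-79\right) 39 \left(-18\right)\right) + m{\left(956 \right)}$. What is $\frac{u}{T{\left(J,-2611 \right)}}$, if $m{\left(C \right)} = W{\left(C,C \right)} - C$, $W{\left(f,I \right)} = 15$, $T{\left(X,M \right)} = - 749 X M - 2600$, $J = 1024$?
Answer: $- \frac{406275}{333761956} \approx -0.0012173$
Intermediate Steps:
$T{\left(X,M \right)} = -2600 - 749 M X$ ($T{\left(X,M \right)} = - 749 M X - 2600 = -2600 - 749 M X$)
$m{\left(C \right)} = 15 - C$
$u = -2437650$ ($u = \left(-2492167 + \left(-79\right) 39 \left(-18\right)\right) + \left(15 - 956\right) = \left(-2492167 - -55458\right) + \left(15 - 956\right) = \left(-2492167 + 55458\right) - 941 = -2436709 - 941 = -2437650$)
$\frac{u}{T{\left(J,-2611 \right)}} = - \frac{2437650}{-2600 - \left(-1955639\right) 1024} = - \frac{2437650}{-2600 + 2002574336} = - \frac{2437650}{2002571736} = \left(-2437650\right) \frac{1}{2002571736} = - \frac{406275}{333761956}$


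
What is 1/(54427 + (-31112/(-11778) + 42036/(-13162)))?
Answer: 38755509/2109324687377 ≈ 1.8373e-5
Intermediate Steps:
1/(54427 + (-31112/(-11778) + 42036/(-13162))) = 1/(54427 + (-31112*(-1/11778) + 42036*(-1/13162))) = 1/(54427 + (15556/5889 - 21018/6581)) = 1/(54427 - 21400966/38755509) = 1/(2109324687377/38755509) = 38755509/2109324687377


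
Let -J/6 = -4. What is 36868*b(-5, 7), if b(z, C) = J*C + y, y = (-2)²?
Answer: 6341296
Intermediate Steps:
J = 24 (J = -6*(-4) = 24)
y = 4
b(z, C) = 4 + 24*C (b(z, C) = 24*C + 4 = 4 + 24*C)
36868*b(-5, 7) = 36868*(4 + 24*7) = 36868*(4 + 168) = 36868*172 = 6341296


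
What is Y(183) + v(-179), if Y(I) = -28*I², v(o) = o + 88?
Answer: -937783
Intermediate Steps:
v(o) = 88 + o
Y(183) + v(-179) = -28*183² + (88 - 179) = -28*33489 - 91 = -937692 - 91 = -937783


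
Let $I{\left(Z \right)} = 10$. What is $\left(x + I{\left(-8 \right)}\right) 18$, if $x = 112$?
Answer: $2196$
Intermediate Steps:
$\left(x + I{\left(-8 \right)}\right) 18 = \left(112 + 10\right) 18 = 122 \cdot 18 = 2196$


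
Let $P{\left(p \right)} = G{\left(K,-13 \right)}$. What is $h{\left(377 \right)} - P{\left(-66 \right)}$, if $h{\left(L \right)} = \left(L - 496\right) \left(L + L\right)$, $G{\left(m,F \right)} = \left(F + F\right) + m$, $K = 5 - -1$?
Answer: $-89706$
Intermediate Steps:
$K = 6$ ($K = 5 + 1 = 6$)
$G{\left(m,F \right)} = m + 2 F$ ($G{\left(m,F \right)} = 2 F + m = m + 2 F$)
$h{\left(L \right)} = 2 L \left(-496 + L\right)$ ($h{\left(L \right)} = \left(-496 + L\right) 2 L = 2 L \left(-496 + L\right)$)
$P{\left(p \right)} = -20$ ($P{\left(p \right)} = 6 + 2 \left(-13\right) = 6 - 26 = -20$)
$h{\left(377 \right)} - P{\left(-66 \right)} = 2 \cdot 377 \left(-496 + 377\right) - -20 = 2 \cdot 377 \left(-119\right) + 20 = -89726 + 20 = -89706$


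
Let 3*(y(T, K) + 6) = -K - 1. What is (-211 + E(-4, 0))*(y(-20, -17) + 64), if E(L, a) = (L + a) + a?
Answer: -40850/3 ≈ -13617.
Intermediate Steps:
E(L, a) = L + 2*a
y(T, K) = -19/3 - K/3 (y(T, K) = -6 + (-K - 1)/3 = -6 + (-1 - K)/3 = -6 + (-1/3 - K/3) = -19/3 - K/3)
(-211 + E(-4, 0))*(y(-20, -17) + 64) = (-211 + (-4 + 2*0))*((-19/3 - 1/3*(-17)) + 64) = (-211 + (-4 + 0))*((-19/3 + 17/3) + 64) = (-211 - 4)*(-2/3 + 64) = -215*190/3 = -40850/3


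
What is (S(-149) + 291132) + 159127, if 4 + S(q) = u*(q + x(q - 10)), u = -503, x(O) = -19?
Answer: 534759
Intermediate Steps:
S(q) = 9553 - 503*q (S(q) = -4 - 503*(q - 19) = -4 - 503*(-19 + q) = -4 + (9557 - 503*q) = 9553 - 503*q)
(S(-149) + 291132) + 159127 = ((9553 - 503*(-149)) + 291132) + 159127 = ((9553 + 74947) + 291132) + 159127 = (84500 + 291132) + 159127 = 375632 + 159127 = 534759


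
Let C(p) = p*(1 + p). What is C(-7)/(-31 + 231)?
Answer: 21/100 ≈ 0.21000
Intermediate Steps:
C(-7)/(-31 + 231) = (-7*(1 - 7))/(-31 + 231) = -7*(-6)/200 = 42*(1/200) = 21/100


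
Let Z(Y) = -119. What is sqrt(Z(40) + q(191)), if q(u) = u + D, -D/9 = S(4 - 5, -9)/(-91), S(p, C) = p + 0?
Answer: 3*sqrt(66157)/91 ≈ 8.4794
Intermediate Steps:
S(p, C) = p
D = -9/91 (D = -9*(4 - 5)/(-91) = -(-9)*(-1)/91 = -9*1/91 = -9/91 ≈ -0.098901)
q(u) = -9/91 + u (q(u) = u - 9/91 = -9/91 + u)
sqrt(Z(40) + q(191)) = sqrt(-119 + (-9/91 + 191)) = sqrt(-119 + 17372/91) = sqrt(6543/91) = 3*sqrt(66157)/91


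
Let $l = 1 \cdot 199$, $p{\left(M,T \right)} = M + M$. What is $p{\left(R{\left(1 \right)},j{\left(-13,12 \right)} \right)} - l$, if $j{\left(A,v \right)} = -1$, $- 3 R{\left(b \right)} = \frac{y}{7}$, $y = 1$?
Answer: $- \frac{4181}{21} \approx -199.1$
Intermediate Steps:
$R{\left(b \right)} = - \frac{1}{21}$ ($R{\left(b \right)} = - \frac{1 \cdot \frac{1}{7}}{3} = \left(- \frac{1}{3}\right) \frac{1}{7} = - \frac{1}{21}$)
$p{\left(M,T \right)} = 2 M$
$l = 199$
$p{\left(R{\left(1 \right)},j{\left(-13,12 \right)} \right)} - l = 2 \left(- \frac{1}{21}\right) - 199 = - \frac{2}{21} - 199 = - \frac{4181}{21}$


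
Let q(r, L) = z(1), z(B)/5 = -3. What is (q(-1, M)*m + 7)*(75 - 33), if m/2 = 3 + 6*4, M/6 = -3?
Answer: -33726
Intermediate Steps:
M = -18 (M = 6*(-3) = -18)
z(B) = -15 (z(B) = 5*(-3) = -15)
q(r, L) = -15
m = 54 (m = 2*(3 + 6*4) = 2*(3 + 24) = 2*27 = 54)
(q(-1, M)*m + 7)*(75 - 33) = (-15*54 + 7)*(75 - 33) = (-810 + 7)*42 = -803*42 = -33726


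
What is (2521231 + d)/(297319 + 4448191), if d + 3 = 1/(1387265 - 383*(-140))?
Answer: 3632799606781/6837734176350 ≈ 0.53129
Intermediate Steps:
d = -4322654/1440885 (d = -3 + 1/(1387265 - 383*(-140)) = -3 + 1/(1387265 + 53620) = -3 + 1/1440885 = -4322654/1440885 ≈ -3.0000)
(2521231 + d)/(297319 + 4448191) = (2521231 - 4322654/1440885)/(297319 + 4448191) = (3632799606781/1440885)/4745510 = (3632799606781/1440885)*(1/4745510) = 3632799606781/6837734176350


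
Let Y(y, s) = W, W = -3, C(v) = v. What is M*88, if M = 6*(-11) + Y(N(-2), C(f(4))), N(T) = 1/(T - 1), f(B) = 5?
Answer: -6072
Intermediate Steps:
N(T) = 1/(-1 + T)
Y(y, s) = -3
M = -69 (M = 6*(-11) - 3 = -66 - 3 = -69)
M*88 = -69*88 = -6072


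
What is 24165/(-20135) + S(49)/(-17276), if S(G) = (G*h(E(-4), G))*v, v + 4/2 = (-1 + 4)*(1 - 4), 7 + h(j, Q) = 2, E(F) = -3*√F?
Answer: -13478239/9938636 ≈ -1.3561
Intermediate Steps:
h(j, Q) = -5 (h(j, Q) = -7 + 2 = -5)
v = -11 (v = -2 + (-1 + 4)*(1 - 4) = -2 + 3*(-3) = -2 - 9 = -11)
S(G) = 55*G (S(G) = (G*(-5))*(-11) = -5*G*(-11) = 55*G)
24165/(-20135) + S(49)/(-17276) = 24165/(-20135) + (55*49)/(-17276) = 24165*(-1/20135) + 2695*(-1/17276) = -4833/4027 - 385/2468 = -13478239/9938636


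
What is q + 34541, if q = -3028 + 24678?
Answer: 56191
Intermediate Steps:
q = 21650
q + 34541 = 21650 + 34541 = 56191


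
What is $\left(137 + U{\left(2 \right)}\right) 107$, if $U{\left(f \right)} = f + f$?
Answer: $15087$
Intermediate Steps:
$U{\left(f \right)} = 2 f$
$\left(137 + U{\left(2 \right)}\right) 107 = \left(137 + 2 \cdot 2\right) 107 = \left(137 + 4\right) 107 = 141 \cdot 107 = 15087$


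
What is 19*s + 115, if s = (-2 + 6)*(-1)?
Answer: 39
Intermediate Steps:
s = -4 (s = 4*(-1) = -4)
19*s + 115 = 19*(-4) + 115 = -76 + 115 = 39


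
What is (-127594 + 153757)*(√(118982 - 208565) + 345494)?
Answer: 9039159522 + 26163*I*√89583 ≈ 9.0392e+9 + 7.8307e+6*I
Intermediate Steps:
(-127594 + 153757)*(√(118982 - 208565) + 345494) = 26163*(√(-89583) + 345494) = 26163*(I*√89583 + 345494) = 26163*(345494 + I*√89583) = 9039159522 + 26163*I*√89583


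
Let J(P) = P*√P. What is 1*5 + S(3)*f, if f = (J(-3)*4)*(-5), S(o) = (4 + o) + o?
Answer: 5 + 600*I*√3 ≈ 5.0 + 1039.2*I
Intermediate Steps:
J(P) = P^(3/2)
S(o) = 4 + 2*o
f = 60*I*√3 (f = ((-3)^(3/2)*4)*(-5) = (-3*I*√3*4)*(-5) = -12*I*√3*(-5) = 60*I*√3 ≈ 103.92*I)
1*5 + S(3)*f = 1*5 + (4 + 2*3)*(60*I*√3) = 5 + (4 + 6)*(60*I*√3) = 5 + 10*(60*I*√3) = 5 + 600*I*√3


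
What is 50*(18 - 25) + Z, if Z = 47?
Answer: -303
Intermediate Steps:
50*(18 - 25) + Z = 50*(18 - 25) + 47 = 50*(-7) + 47 = -350 + 47 = -303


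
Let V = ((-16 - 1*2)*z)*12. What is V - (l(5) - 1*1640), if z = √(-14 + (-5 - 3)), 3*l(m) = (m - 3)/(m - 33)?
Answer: 68881/42 - 216*I*√22 ≈ 1640.0 - 1013.1*I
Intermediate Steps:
l(m) = (-3 + m)/(3*(-33 + m)) (l(m) = ((m - 3)/(m - 33))/3 = ((-3 + m)/(-33 + m))/3 = (-3 + m)/(3*(-33 + m)))
z = I*√22 (z = √(-14 - 8) = √(-22) = I*√22 ≈ 4.6904*I)
V = -216*I*√22 (V = ((-16 - 1*2)*(I*√22))*12 = ((-16 - 2)*(I*√22))*12 = -18*I*√22*12 = -216*I*√22 ≈ -1013.1*I)
V - (l(5) - 1*1640) = -216*I*√22 - ((-3 + 5)/(3*(-33 + 5)) - 1*1640) = -216*I*√22 - ((⅓)*2/(-28) - 1640) = -216*I*√22 - ((⅓)*(-1/28)*2 - 1640) = -216*I*√22 - (-1/42 - 1640) = -216*I*√22 - 1*(-68881/42) = -216*I*√22 + 68881/42 = 68881/42 - 216*I*√22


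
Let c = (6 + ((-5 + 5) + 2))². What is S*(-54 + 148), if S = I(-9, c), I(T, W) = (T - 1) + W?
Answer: 5076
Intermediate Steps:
c = 64 (c = (6 + (0 + 2))² = (6 + 2)² = 8² = 64)
I(T, W) = -1 + T + W (I(T, W) = (-1 + T) + W = -1 + T + W)
S = 54 (S = -1 - 9 + 64 = 54)
S*(-54 + 148) = 54*(-54 + 148) = 54*94 = 5076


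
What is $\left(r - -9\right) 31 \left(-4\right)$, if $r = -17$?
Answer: $992$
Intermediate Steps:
$\left(r - -9\right) 31 \left(-4\right) = \left(-17 - -9\right) 31 \left(-4\right) = \left(-17 + 9\right) 31 \left(-4\right) = \left(-8\right) 31 \left(-4\right) = \left(-248\right) \left(-4\right) = 992$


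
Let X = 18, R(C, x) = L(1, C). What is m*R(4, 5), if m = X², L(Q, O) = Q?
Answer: 324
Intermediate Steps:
R(C, x) = 1
m = 324 (m = 18² = 324)
m*R(4, 5) = 324*1 = 324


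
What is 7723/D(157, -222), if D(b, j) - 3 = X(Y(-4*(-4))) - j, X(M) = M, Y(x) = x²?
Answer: 7723/481 ≈ 16.056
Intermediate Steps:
D(b, j) = 259 - j (D(b, j) = 3 + ((-4*(-4))² - j) = 3 + (16² - j) = 3 + (256 - j) = 259 - j)
7723/D(157, -222) = 7723/(259 - 1*(-222)) = 7723/(259 + 222) = 7723/481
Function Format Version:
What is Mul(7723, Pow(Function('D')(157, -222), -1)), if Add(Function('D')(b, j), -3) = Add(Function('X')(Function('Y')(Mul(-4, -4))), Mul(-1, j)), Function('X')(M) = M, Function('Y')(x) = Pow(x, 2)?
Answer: Rational(7723, 481) ≈ 16.056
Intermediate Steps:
Function('D')(b, j) = Add(259, Mul(-1, j)) (Function('D')(b, j) = Add(3, Add(Pow(Mul(-4, -4), 2), Mul(-1, j))) = Add(3, Add(Pow(16, 2), Mul(-1, j))) = Add(3, Add(256, Mul(-1, j))) = Add(259, Mul(-1, j)))
Mul(7723, Pow(Function('D')(157, -222), -1)) = Mul(7723, Pow(Add(259, Mul(-1, -222)), -1)) = Mul(7723, Pow(Add(259, 222), -1)) = Mul(7723, Pow(481, -1)) = Mul(7723, Rational(1, 481)) = Rational(7723, 481)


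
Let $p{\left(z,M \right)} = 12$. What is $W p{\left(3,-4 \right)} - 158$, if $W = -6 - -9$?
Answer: $-122$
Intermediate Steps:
$W = 3$ ($W = -6 + 9 = 3$)
$W p{\left(3,-4 \right)} - 158 = 3 \cdot 12 - 158 = 36 - 158 = -122$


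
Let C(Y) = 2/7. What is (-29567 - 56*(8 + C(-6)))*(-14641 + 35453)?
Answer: -625005172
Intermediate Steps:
C(Y) = 2/7 (C(Y) = 2*(⅐) = 2/7)
(-29567 - 56*(8 + C(-6)))*(-14641 + 35453) = (-29567 - 56*(8 + 2/7))*(-14641 + 35453) = (-29567 - 56*58/7)*20812 = (-29567 - 464)*20812 = -30031*20812 = -625005172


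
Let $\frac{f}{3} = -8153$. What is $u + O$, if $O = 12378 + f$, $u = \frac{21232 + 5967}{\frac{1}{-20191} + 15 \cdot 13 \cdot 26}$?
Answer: $- \frac{1236163090880}{102368369} \approx -12076.0$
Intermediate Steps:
$f = -24459$ ($f = 3 \left(-8153\right) = -24459$)
$u = \frac{549175009}{102368369}$ ($u = \frac{27199}{- \frac{1}{20191} + 195 \cdot 26} = \frac{27199}{- \frac{1}{20191} + 5070} = \frac{27199}{\frac{102368369}{20191}} = 27199 \cdot \frac{20191}{102368369} = \frac{549175009}{102368369} \approx 5.3647$)
$O = -12081$ ($O = 12378 - 24459 = -12081$)
$u + O = \frac{549175009}{102368369} - 12081 = - \frac{1236163090880}{102368369}$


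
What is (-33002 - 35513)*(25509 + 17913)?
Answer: -2975058330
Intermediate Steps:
(-33002 - 35513)*(25509 + 17913) = -68515*43422 = -2975058330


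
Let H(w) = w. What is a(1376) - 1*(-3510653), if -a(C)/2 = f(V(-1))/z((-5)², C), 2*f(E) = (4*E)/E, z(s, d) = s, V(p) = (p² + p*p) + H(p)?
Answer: 87766321/25 ≈ 3.5107e+6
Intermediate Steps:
V(p) = p + 2*p² (V(p) = (p² + p*p) + p = (p² + p²) + p = 2*p² + p = p + 2*p²)
f(E) = 2 (f(E) = ((4*E)/E)/2 = (½)*4 = 2)
a(C) = -4/25 (a(C) = -4/((-5)²) = -4/25)
a(1376) - 1*(-3510653) = -4/25 - 1*(-3510653) = -4/25 + 3510653 = 87766321/25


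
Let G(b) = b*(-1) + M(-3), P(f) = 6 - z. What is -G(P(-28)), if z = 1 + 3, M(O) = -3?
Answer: 5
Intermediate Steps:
z = 4
P(f) = 2 (P(f) = 6 - 1*4 = 6 - 4 = 2)
G(b) = -3 - b (G(b) = b*(-1) - 3 = -b - 3 = -3 - b)
-G(P(-28)) = -(-3 - 1*2) = -(-3 - 2) = -1*(-5) = 5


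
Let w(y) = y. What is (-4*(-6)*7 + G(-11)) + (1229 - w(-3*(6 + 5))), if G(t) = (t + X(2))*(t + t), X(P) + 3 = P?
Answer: 1694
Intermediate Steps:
X(P) = -3 + P
G(t) = 2*t*(-1 + t) (G(t) = (t + (-3 + 2))*(t + t) = (t - 1)*(2*t) = (-1 + t)*(2*t) = 2*t*(-1 + t))
(-4*(-6)*7 + G(-11)) + (1229 - w(-3*(6 + 5))) = (-4*(-6)*7 + 2*(-11)*(-1 - 11)) + (1229 - (-3)*(6 + 5)) = (24*7 + 2*(-11)*(-12)) + (1229 - (-3)*11) = (168 + 264) + (1229 - 1*(-33)) = 432 + (1229 + 33) = 432 + 1262 = 1694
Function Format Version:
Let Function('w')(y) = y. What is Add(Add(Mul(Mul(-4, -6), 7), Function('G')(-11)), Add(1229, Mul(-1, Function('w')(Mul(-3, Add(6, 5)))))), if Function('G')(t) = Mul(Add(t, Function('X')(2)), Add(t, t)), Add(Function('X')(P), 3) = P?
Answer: 1694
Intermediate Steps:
Function('X')(P) = Add(-3, P)
Function('G')(t) = Mul(2, t, Add(-1, t)) (Function('G')(t) = Mul(Add(t, Add(-3, 2)), Add(t, t)) = Mul(Add(t, -1), Mul(2, t)) = Mul(Add(-1, t), Mul(2, t)) = Mul(2, t, Add(-1, t)))
Add(Add(Mul(Mul(-4, -6), 7), Function('G')(-11)), Add(1229, Mul(-1, Function('w')(Mul(-3, Add(6, 5)))))) = Add(Add(Mul(Mul(-4, -6), 7), Mul(2, -11, Add(-1, -11))), Add(1229, Mul(-1, Mul(-3, Add(6, 5))))) = Add(Add(Mul(24, 7), Mul(2, -11, -12)), Add(1229, Mul(-1, Mul(-3, 11)))) = Add(Add(168, 264), Add(1229, Mul(-1, -33))) = Add(432, Add(1229, 33)) = Add(432, 1262) = 1694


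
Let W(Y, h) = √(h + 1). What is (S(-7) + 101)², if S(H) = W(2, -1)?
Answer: 10201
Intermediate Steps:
W(Y, h) = √(1 + h)
S(H) = 0 (S(H) = √(1 - 1) = √0 = 0)
(S(-7) + 101)² = (0 + 101)² = 101² = 10201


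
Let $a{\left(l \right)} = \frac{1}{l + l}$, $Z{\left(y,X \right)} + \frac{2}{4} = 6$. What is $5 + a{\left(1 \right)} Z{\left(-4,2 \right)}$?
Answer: $\frac{31}{4} \approx 7.75$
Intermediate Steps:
$Z{\left(y,X \right)} = \frac{11}{2}$ ($Z{\left(y,X \right)} = - \frac{1}{2} + 6 = \frac{11}{2}$)
$a{\left(l \right)} = \frac{1}{2 l}$
$5 + a{\left(1 \right)} Z{\left(-4,2 \right)} = 5 + \frac{1}{2 \cdot 1} \cdot \frac{11}{2} = 5 + \frac{1}{2} \cdot 1 \cdot \frac{11}{2} = 5 + \frac{1}{2} \cdot \frac{11}{2} = 5 + \frac{11}{4} = \frac{31}{4}$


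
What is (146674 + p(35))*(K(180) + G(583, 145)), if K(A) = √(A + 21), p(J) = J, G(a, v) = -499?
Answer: -73207791 + 146709*√201 ≈ -7.1128e+7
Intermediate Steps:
K(A) = √(21 + A)
(146674 + p(35))*(K(180) + G(583, 145)) = (146674 + 35)*(√(21 + 180) - 499) = 146709*(√201 - 499) = 146709*(-499 + √201) = -73207791 + 146709*√201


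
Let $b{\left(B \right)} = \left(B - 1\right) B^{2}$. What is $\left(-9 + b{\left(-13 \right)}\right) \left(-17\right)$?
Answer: $40375$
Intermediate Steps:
$b{\left(B \right)} = B^{2} \left(-1 + B\right)$ ($b{\left(B \right)} = \left(B - 1\right) B^{2} = \left(-1 + B\right) B^{2} = B^{2} \left(-1 + B\right)$)
$\left(-9 + b{\left(-13 \right)}\right) \left(-17\right) = \left(-9 + \left(-13\right)^{2} \left(-1 - 13\right)\right) \left(-17\right) = \left(-9 + 169 \left(-14\right)\right) \left(-17\right) = \left(-9 - 2366\right) \left(-17\right) = \left(-2375\right) \left(-17\right) = 40375$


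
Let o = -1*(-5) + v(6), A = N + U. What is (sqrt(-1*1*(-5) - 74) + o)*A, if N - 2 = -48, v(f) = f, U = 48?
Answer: 22 + 2*I*sqrt(69) ≈ 22.0 + 16.613*I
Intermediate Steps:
N = -46 (N = 2 - 48 = -46)
A = 2 (A = -46 + 48 = 2)
o = 11 (o = -1*(-5) + 6 = 5 + 6 = 11)
(sqrt(-1*1*(-5) - 74) + o)*A = (sqrt(-1*1*(-5) - 74) + 11)*2 = (sqrt(-1*(-5) - 74) + 11)*2 = (sqrt(5 - 74) + 11)*2 = (sqrt(-69) + 11)*2 = (I*sqrt(69) + 11)*2 = (11 + I*sqrt(69))*2 = 22 + 2*I*sqrt(69)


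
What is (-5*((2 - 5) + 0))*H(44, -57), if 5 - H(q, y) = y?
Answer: 930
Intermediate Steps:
H(q, y) = 5 - y
(-5*((2 - 5) + 0))*H(44, -57) = (-5*((2 - 5) + 0))*(5 - 1*(-57)) = (-5*(-3 + 0))*(5 + 57) = -5*(-3)*62 = 15*62 = 930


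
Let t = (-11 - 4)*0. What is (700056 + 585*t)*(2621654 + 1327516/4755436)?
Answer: 311702662684777320/169837 ≈ 1.8353e+12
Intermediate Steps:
t = 0 (t = -15*0 = 0)
(700056 + 585*t)*(2621654 + 1327516/4755436) = (700056 + 585*0)*(2621654 + 1327516/4755436) = (700056 + 0)*(2621654 + 1327516*(1/4755436)) = 700056*(2621654 + 331879/1188859) = 700056*(3116777284665/1188859) = 311702662684777320/169837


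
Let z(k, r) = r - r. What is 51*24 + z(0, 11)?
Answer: 1224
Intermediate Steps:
z(k, r) = 0
51*24 + z(0, 11) = 51*24 + 0 = 1224 + 0 = 1224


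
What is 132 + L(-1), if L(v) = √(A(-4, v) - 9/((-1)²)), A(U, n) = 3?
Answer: 132 + I*√6 ≈ 132.0 + 2.4495*I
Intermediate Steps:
L(v) = I*√6 (L(v) = √(3 - 9/((-1)²)) = √(3 - 9/1) = √(3 - 9*1) = √(3 - 9) = √(-6) = I*√6)
132 + L(-1) = 132 + I*√6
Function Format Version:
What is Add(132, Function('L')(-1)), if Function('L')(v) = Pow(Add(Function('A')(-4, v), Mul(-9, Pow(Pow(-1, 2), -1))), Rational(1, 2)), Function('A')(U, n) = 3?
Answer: Add(132, Mul(I, Pow(6, Rational(1, 2)))) ≈ Add(132.00, Mul(2.4495, I))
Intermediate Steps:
Function('L')(v) = Mul(I, Pow(6, Rational(1, 2))) (Function('L')(v) = Pow(Add(3, Mul(-9, Pow(Pow(-1, 2), -1))), Rational(1, 2)) = Pow(Add(3, Mul(-9, Pow(1, -1))), Rational(1, 2)) = Pow(Add(3, Mul(-9, 1)), Rational(1, 2)) = Pow(Add(3, -9), Rational(1, 2)) = Pow(-6, Rational(1, 2)) = Mul(I, Pow(6, Rational(1, 2))))
Add(132, Function('L')(-1)) = Add(132, Mul(I, Pow(6, Rational(1, 2))))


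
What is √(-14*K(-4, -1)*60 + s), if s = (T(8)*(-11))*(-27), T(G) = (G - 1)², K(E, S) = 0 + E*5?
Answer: √31353 ≈ 177.07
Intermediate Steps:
K(E, S) = 5*E (K(E, S) = 0 + 5*E = 5*E)
T(G) = (-1 + G)²
s = 14553 (s = ((-1 + 8)²*(-11))*(-27) = (7²*(-11))*(-27) = (49*(-11))*(-27) = -539*(-27) = 14553)
√(-14*K(-4, -1)*60 + s) = √(-70*(-4)*60 + 14553) = √(-14*(-20)*60 + 14553) = √(280*60 + 14553) = √(16800 + 14553) = √31353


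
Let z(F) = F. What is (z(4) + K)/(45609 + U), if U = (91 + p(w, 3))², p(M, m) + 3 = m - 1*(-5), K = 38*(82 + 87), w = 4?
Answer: 126/1075 ≈ 0.11721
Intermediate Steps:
K = 6422 (K = 38*169 = 6422)
p(M, m) = 2 + m (p(M, m) = -3 + (m - 1*(-5)) = -3 + (m + 5) = -3 + (5 + m) = 2 + m)
U = 9216 (U = (91 + (2 + 3))² = (91 + 5)² = 96² = 9216)
(z(4) + K)/(45609 + U) = (4 + 6422)/(45609 + 9216) = 6426/54825 = 6426*(1/54825) = 126/1075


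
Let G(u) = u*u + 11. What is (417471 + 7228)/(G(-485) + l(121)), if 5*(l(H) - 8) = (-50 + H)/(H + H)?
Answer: 513885790/284645311 ≈ 1.8054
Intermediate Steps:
G(u) = 11 + u² (G(u) = u² + 11 = 11 + u²)
l(H) = 8 + (-50 + H)/(10*H) (l(H) = 8 + ((-50 + H)/(H + H))/5 = 8 + ((-50 + H)/((2*H)))/5 = 8 + ((-50 + H)*(1/(2*H)))/5 = 8 + ((-50 + H)/(2*H))/5 = 8 + (-50 + H)/(10*H))
(417471 + 7228)/(G(-485) + l(121)) = (417471 + 7228)/((11 + (-485)²) + (81/10 - 5/121)) = 424699/((11 + 235225) + (81/10 - 5*1/121)) = 424699/(235236 + (81/10 - 5/121)) = 424699/(235236 + 9751/1210) = 424699/(284645311/1210) = 424699*(1210/284645311) = 513885790/284645311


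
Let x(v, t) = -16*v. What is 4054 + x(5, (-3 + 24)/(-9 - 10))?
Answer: 3974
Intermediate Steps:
4054 + x(5, (-3 + 24)/(-9 - 10)) = 4054 - 16*5 = 4054 - 80 = 3974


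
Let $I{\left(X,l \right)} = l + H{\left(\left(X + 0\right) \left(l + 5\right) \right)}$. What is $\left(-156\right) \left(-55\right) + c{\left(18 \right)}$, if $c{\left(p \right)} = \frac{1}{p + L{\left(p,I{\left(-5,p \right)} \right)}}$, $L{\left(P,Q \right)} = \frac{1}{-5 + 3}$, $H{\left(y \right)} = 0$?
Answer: $\frac{300302}{35} \approx 8580.1$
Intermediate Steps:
$I{\left(X,l \right)} = l$ ($I{\left(X,l \right)} = l + 0 = l$)
$L{\left(P,Q \right)} = - \frac{1}{2}$ ($L{\left(P,Q \right)} = \frac{1}{-2} = - \frac{1}{2}$)
$c{\left(p \right)} = \frac{1}{- \frac{1}{2} + p}$ ($c{\left(p \right)} = \frac{1}{p - \frac{1}{2}} = \frac{1}{- \frac{1}{2} + p}$)
$\left(-156\right) \left(-55\right) + c{\left(18 \right)} = \left(-156\right) \left(-55\right) + \frac{2}{-1 + 2 \cdot 18} = 8580 + \frac{2}{-1 + 36} = 8580 + \frac{2}{35} = \frac{300302}{35}$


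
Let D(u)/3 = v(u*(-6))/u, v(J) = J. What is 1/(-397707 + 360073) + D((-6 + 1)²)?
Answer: -677413/37634 ≈ -18.000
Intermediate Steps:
D(u) = -18 (D(u) = 3*((u*(-6))/u) = 3*((-6*u)/u) = 3*(-6) = -18)
1/(-397707 + 360073) + D((-6 + 1)²) = 1/(-397707 + 360073) - 18 = 1/(-37634) - 18 = -1/37634 - 18 = -677413/37634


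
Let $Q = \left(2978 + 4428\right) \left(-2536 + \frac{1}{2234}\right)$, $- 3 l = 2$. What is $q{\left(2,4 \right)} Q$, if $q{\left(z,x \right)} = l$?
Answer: $\frac{41958122738}{3351} \approx 1.2521 \cdot 10^{7}$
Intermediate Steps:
$l = - \frac{2}{3}$ ($l = \left(- \frac{1}{3}\right) 2 = - \frac{2}{3} \approx -0.66667$)
$q{\left(z,x \right)} = - \frac{2}{3}$
$Q = - \frac{20979061369}{1117}$ ($Q = 7406 \left(-2536 + \frac{1}{2234}\right) = 7406 \left(- \frac{5665423}{2234}\right) = - \frac{20979061369}{1117} \approx -1.8782 \cdot 10^{7}$)
$q{\left(2,4 \right)} Q = \left(- \frac{2}{3}\right) \left(- \frac{20979061369}{1117}\right) = \frac{41958122738}{3351}$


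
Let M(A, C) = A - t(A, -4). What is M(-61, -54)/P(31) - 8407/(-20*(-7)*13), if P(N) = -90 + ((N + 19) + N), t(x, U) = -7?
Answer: 359/260 ≈ 1.3808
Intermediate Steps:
M(A, C) = 7 + A (M(A, C) = A - 1*(-7) = A + 7 = 7 + A)
P(N) = -71 + 2*N (P(N) = -90 + ((19 + N) + N) = -90 + (19 + 2*N) = -71 + 2*N)
M(-61, -54)/P(31) - 8407/(-20*(-7)*13) = (7 - 61)/(-71 + 2*31) - 8407/(-20*(-7)*13) = -54/(-71 + 62) - 8407/(140*13) = -54/(-9) - 8407/1820 = -54*(-1/9) - 8407*1/1820 = 6 - 1201/260 = 359/260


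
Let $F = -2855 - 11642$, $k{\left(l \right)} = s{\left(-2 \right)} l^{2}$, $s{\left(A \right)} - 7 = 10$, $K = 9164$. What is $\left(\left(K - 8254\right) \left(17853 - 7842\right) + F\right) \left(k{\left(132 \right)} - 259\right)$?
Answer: $2691807976837$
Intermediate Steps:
$s{\left(A \right)} = 17$ ($s{\left(A \right)} = 7 + 10 = 17$)
$k{\left(l \right)} = 17 l^{2}$
$F = -14497$
$\left(\left(K - 8254\right) \left(17853 - 7842\right) + F\right) \left(k{\left(132 \right)} - 259\right) = \left(\left(9164 - 8254\right) \left(17853 - 7842\right) - 14497\right) \left(17 \cdot 132^{2} - 259\right) = \left(910 \cdot 10011 - 14497\right) \left(17 \cdot 17424 - 259\right) = \left(9110010 - 14497\right) \left(296208 - 259\right) = 9095513 \cdot 295949 = 2691807976837$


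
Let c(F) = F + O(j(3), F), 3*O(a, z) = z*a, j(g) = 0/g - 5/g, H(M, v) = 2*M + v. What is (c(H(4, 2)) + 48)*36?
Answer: 1888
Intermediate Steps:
H(M, v) = v + 2*M
j(g) = -5/g (j(g) = 0 - 5/g = -5/g)
O(a, z) = a*z/3 (O(a, z) = (z*a)/3 = (a*z)/3 = a*z/3)
c(F) = 4*F/9 (c(F) = F + (-5/3)*F/3 = F + (-5*⅓)*F/3 = F + (⅓)*(-5/3)*F = F - 5*F/9 = 4*F/9)
(c(H(4, 2)) + 48)*36 = (4*(2 + 2*4)/9 + 48)*36 = (4*(2 + 8)/9 + 48)*36 = ((4/9)*10 + 48)*36 = (40/9 + 48)*36 = (472/9)*36 = 1888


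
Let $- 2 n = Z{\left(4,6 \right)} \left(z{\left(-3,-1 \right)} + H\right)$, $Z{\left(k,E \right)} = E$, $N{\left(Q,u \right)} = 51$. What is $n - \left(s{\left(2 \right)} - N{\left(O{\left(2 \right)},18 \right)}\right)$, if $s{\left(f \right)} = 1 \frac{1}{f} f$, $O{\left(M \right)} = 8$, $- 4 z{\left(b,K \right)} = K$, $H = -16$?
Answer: $\frac{389}{4} \approx 97.25$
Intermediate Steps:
$z{\left(b,K \right)} = - \frac{K}{4}$
$s{\left(f \right)} = 1$ ($s{\left(f \right)} = \frac{f}{f} = 1$)
$n = \frac{189}{4}$ ($n = - \frac{6 \left(\left(- \frac{1}{4}\right) \left(-1\right) - 16\right)}{2} = - \frac{6 \left(\frac{1}{4} - 16\right)}{2} = - \frac{6 \left(- \frac{63}{4}\right)}{2} = \left(- \frac{1}{2}\right) \left(- \frac{189}{2}\right) = \frac{189}{4} \approx 47.25$)
$n - \left(s{\left(2 \right)} - N{\left(O{\left(2 \right)},18 \right)}\right) = \frac{189}{4} - \left(1 - 51\right) = \frac{189}{4} - -50 = \frac{189}{4} + 50 = \frac{389}{4}$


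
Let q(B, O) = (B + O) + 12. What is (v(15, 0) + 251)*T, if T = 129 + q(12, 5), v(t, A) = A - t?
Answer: 37288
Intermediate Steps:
q(B, O) = 12 + B + O
T = 158 (T = 129 + (12 + 12 + 5) = 129 + 29 = 158)
(v(15, 0) + 251)*T = ((0 - 1*15) + 251)*158 = ((0 - 15) + 251)*158 = (-15 + 251)*158 = 236*158 = 37288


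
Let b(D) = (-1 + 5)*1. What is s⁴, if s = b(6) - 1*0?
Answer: 256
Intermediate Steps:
b(D) = 4 (b(D) = 4*1 = 4)
s = 4 (s = 4 - 1*0 = 4 + 0 = 4)
s⁴ = 4⁴ = 256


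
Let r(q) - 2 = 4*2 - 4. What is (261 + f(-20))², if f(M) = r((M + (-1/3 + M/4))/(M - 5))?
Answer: 71289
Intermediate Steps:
r(q) = 6 (r(q) = 2 + (4*2 - 4) = 2 + (8 - 4) = 2 + 4 = 6)
f(M) = 6
(261 + f(-20))² = (261 + 6)² = 267² = 71289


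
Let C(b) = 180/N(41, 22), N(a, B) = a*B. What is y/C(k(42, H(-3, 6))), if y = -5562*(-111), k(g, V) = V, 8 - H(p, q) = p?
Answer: 15468849/5 ≈ 3.0938e+6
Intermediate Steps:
H(p, q) = 8 - p
N(a, B) = B*a
y = 617382
C(b) = 90/451 (C(b) = 180/((22*41)) = 180/902 = 180*(1/902) = 90/451)
y/C(k(42, H(-3, 6))) = 617382/(90/451) = 617382*(451/90) = 15468849/5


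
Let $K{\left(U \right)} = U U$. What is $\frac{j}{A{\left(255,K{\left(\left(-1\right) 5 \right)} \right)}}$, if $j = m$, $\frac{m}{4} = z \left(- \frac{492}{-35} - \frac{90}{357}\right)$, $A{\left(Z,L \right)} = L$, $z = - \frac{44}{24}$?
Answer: $- \frac{60236}{14875} \approx -4.0495$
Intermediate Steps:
$K{\left(U \right)} = U^{2}$
$z = - \frac{11}{6}$ ($z = \left(-44\right) \frac{1}{24} = - \frac{11}{6} \approx -1.8333$)
$m = - \frac{60236}{595}$ ($m = 4 \left(- \frac{11 \left(- \frac{492}{-35} - \frac{90}{357}\right)}{6}\right) = 4 \left(- \frac{11 \left(\left(-492\right) \left(- \frac{1}{35}\right) - \frac{30}{119}\right)}{6}\right) = 4 \left(- \frac{11 \left(\frac{492}{35} - \frac{30}{119}\right)}{6}\right) = 4 \left(\left(- \frac{11}{6}\right) \frac{8214}{595}\right) = 4 \left(- \frac{15059}{595}\right) = - \frac{60236}{595} \approx -101.24$)
$j = - \frac{60236}{595} \approx -101.24$
$\frac{j}{A{\left(255,K{\left(\left(-1\right) 5 \right)} \right)}} = - \frac{60236}{595 \left(\left(-1\right) 5\right)^{2}} = - \frac{60236}{595 \left(-5\right)^{2}} = - \frac{60236}{595 \cdot 25} = \left(- \frac{60236}{595}\right) \frac{1}{25} = - \frac{60236}{14875}$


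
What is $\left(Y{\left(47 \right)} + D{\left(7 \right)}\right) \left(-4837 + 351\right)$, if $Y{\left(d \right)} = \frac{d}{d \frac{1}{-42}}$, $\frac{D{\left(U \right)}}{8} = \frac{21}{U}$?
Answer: $80748$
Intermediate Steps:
$D{\left(U \right)} = \frac{168}{U}$ ($D{\left(U \right)} = 8 \frac{21}{U} = \frac{168}{U}$)
$Y{\left(d \right)} = -42$ ($Y{\left(d \right)} = \frac{d}{d \left(- \frac{1}{42}\right)} = \frac{d}{\left(- \frac{1}{42}\right) d} = d \left(- \frac{42}{d}\right) = -42$)
$\left(Y{\left(47 \right)} + D{\left(7 \right)}\right) \left(-4837 + 351\right) = \left(-42 + \frac{168}{7}\right) \left(-4837 + 351\right) = \left(-42 + 168 \cdot \frac{1}{7}\right) \left(-4486\right) = \left(-42 + 24\right) \left(-4486\right) = \left(-18\right) \left(-4486\right) = 80748$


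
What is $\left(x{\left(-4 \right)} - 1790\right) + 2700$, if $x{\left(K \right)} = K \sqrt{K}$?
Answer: $910 - 8 i \approx 910.0 - 8.0 i$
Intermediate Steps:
$x{\left(K \right)} = K^{\frac{3}{2}}$
$\left(x{\left(-4 \right)} - 1790\right) + 2700 = \left(\left(-4\right)^{\frac{3}{2}} - 1790\right) + 2700 = \left(- 8 i - 1790\right) + 2700 = \left(-1790 - 8 i\right) + 2700 = 910 - 8 i$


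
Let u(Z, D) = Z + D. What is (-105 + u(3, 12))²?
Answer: 8100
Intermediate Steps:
u(Z, D) = D + Z
(-105 + u(3, 12))² = (-105 + (12 + 3))² = (-105 + 15)² = (-90)² = 8100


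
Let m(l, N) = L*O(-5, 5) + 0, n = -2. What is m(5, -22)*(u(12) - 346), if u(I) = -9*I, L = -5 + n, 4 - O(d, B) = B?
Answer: -3178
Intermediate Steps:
O(d, B) = 4 - B
L = -7 (L = -5 - 2 = -7)
m(l, N) = 7 (m(l, N) = -7*(4 - 1*5) + 0 = -7*(4 - 5) + 0 = -7*(-1) + 0 = 7 + 0 = 7)
m(5, -22)*(u(12) - 346) = 7*(-9*12 - 346) = 7*(-108 - 346) = 7*(-454) = -3178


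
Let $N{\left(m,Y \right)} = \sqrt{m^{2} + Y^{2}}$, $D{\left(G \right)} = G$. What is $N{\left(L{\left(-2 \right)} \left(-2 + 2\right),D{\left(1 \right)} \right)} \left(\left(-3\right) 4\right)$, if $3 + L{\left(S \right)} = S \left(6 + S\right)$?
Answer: $-12$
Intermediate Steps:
$L{\left(S \right)} = -3 + S \left(6 + S\right)$
$N{\left(m,Y \right)} = \sqrt{Y^{2} + m^{2}}$
$N{\left(L{\left(-2 \right)} \left(-2 + 2\right),D{\left(1 \right)} \right)} \left(\left(-3\right) 4\right) = \sqrt{1^{2} + \left(\left(-3 + \left(-2\right)^{2} + 6 \left(-2\right)\right) \left(-2 + 2\right)\right)^{2}} \left(\left(-3\right) 4\right) = \sqrt{1 + \left(\left(-3 + 4 - 12\right) 0\right)^{2}} \left(-12\right) = \sqrt{1 + \left(\left(-11\right) 0\right)^{2}} \left(-12\right) = \sqrt{1 + 0^{2}} \left(-12\right) = \sqrt{1 + 0} \left(-12\right) = \sqrt{1} \left(-12\right) = 1 \left(-12\right) = -12$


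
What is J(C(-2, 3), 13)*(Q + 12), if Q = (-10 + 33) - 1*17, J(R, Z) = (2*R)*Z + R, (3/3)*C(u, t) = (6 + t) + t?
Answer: 5832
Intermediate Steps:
C(u, t) = 6 + 2*t (C(u, t) = (6 + t) + t = 6 + 2*t)
J(R, Z) = R + 2*R*Z (J(R, Z) = 2*R*Z + R = R + 2*R*Z)
Q = 6 (Q = 23 - 17 = 6)
J(C(-2, 3), 13)*(Q + 12) = ((6 + 2*3)*(1 + 2*13))*(6 + 12) = ((6 + 6)*(1 + 26))*18 = (12*27)*18 = 324*18 = 5832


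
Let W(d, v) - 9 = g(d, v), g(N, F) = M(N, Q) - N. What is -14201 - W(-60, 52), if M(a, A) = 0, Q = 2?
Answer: -14270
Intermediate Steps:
g(N, F) = -N (g(N, F) = 0 - N = -N)
W(d, v) = 9 - d
-14201 - W(-60, 52) = -14201 - (9 - 1*(-60)) = -14201 - (9 + 60) = -14201 - 1*69 = -14201 - 69 = -14270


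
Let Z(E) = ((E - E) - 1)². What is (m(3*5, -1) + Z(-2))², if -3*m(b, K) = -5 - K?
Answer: 49/9 ≈ 5.4444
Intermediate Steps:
Z(E) = 1 (Z(E) = (0 - 1)² = (-1)² = 1)
m(b, K) = 5/3 + K/3 (m(b, K) = -(-5 - K)/3 = 5/3 + K/3)
(m(3*5, -1) + Z(-2))² = ((5/3 + (⅓)*(-1)) + 1)² = ((5/3 - ⅓) + 1)² = (4/3 + 1)² = (7/3)² = 49/9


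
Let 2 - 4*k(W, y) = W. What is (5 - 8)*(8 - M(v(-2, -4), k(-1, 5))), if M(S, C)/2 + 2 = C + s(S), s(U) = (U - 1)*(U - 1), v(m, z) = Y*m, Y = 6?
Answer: 1965/2 ≈ 982.50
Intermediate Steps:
k(W, y) = 1/2 - W/4
v(m, z) = 6*m
s(U) = (-1 + U)**2 (s(U) = (-1 + U)*(-1 + U) = (-1 + U)**2)
M(S, C) = -4 + 2*C + 2*(-1 + S)**2 (M(S, C) = -4 + 2*(C + (-1 + S)**2) = -4 + (2*C + 2*(-1 + S)**2) = -4 + 2*C + 2*(-1 + S)**2)
(5 - 8)*(8 - M(v(-2, -4), k(-1, 5))) = (5 - 8)*(8 - (-4 + 2*(1/2 - 1/4*(-1)) + 2*(-1 + 6*(-2))**2)) = -3*(8 - (-4 + 2*(1/2 + 1/4) + 2*(-1 - 12)**2)) = -3*(8 - (-4 + 2*(3/4) + 2*(-13)**2)) = -3*(8 - (-4 + 3/2 + 2*169)) = -3*(8 - (-4 + 3/2 + 338)) = -3*(8 - 1*671/2) = -3*(8 - 671/2) = -3*(-655/2) = 1965/2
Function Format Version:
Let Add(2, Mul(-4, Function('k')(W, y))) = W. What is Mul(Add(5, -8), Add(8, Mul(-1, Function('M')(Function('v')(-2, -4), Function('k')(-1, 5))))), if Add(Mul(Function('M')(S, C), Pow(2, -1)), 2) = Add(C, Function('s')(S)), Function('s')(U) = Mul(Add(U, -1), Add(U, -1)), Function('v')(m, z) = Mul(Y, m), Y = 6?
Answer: Rational(1965, 2) ≈ 982.50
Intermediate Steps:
Function('k')(W, y) = Add(Rational(1, 2), Mul(Rational(-1, 4), W))
Function('v')(m, z) = Mul(6, m)
Function('s')(U) = Pow(Add(-1, U), 2) (Function('s')(U) = Mul(Add(-1, U), Add(-1, U)) = Pow(Add(-1, U), 2))
Function('M')(S, C) = Add(-4, Mul(2, C), Mul(2, Pow(Add(-1, S), 2))) (Function('M')(S, C) = Add(-4, Mul(2, Add(C, Pow(Add(-1, S), 2)))) = Add(-4, Add(Mul(2, C), Mul(2, Pow(Add(-1, S), 2)))) = Add(-4, Mul(2, C), Mul(2, Pow(Add(-1, S), 2))))
Mul(Add(5, -8), Add(8, Mul(-1, Function('M')(Function('v')(-2, -4), Function('k')(-1, 5))))) = Mul(Add(5, -8), Add(8, Mul(-1, Add(-4, Mul(2, Add(Rational(1, 2), Mul(Rational(-1, 4), -1))), Mul(2, Pow(Add(-1, Mul(6, -2)), 2)))))) = Mul(-3, Add(8, Mul(-1, Add(-4, Mul(2, Add(Rational(1, 2), Rational(1, 4))), Mul(2, Pow(Add(-1, -12), 2)))))) = Mul(-3, Add(8, Mul(-1, Add(-4, Mul(2, Rational(3, 4)), Mul(2, Pow(-13, 2)))))) = Mul(-3, Add(8, Mul(-1, Add(-4, Rational(3, 2), Mul(2, 169))))) = Mul(-3, Add(8, Mul(-1, Add(-4, Rational(3, 2), 338)))) = Mul(-3, Add(8, Mul(-1, Rational(671, 2)))) = Mul(-3, Add(8, Rational(-671, 2))) = Mul(-3, Rational(-655, 2)) = Rational(1965, 2)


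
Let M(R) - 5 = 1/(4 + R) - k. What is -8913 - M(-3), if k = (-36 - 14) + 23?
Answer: -8946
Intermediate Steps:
k = -27 (k = -50 + 23 = -27)
M(R) = 32 + 1/(4 + R) (M(R) = 5 + (1/(4 + R) - 1*(-27)) = 5 + (1/(4 + R) + 27) = 5 + (27 + 1/(4 + R)) = 32 + 1/(4 + R))
-8913 - M(-3) = -8913 - (129 + 32*(-3))/(4 - 3) = -8913 - (129 - 96)/1 = -8913 - 33 = -8946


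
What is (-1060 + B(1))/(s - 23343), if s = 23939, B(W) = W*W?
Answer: -1059/596 ≈ -1.7768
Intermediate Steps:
B(W) = W**2
(-1060 + B(1))/(s - 23343) = (-1060 + 1**2)/(23939 - 23343) = (-1060 + 1)/596 = -1059*1/596 = -1059/596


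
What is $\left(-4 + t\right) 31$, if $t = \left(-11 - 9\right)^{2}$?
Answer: $12276$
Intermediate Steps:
$t = 400$ ($t = \left(-20\right)^{2} = 400$)
$\left(-4 + t\right) 31 = \left(-4 + 400\right) 31 = 396 \cdot 31 = 12276$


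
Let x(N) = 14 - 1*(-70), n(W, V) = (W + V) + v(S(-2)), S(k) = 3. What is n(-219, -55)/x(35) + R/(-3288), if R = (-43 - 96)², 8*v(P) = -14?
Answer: -140535/15344 ≈ -9.1590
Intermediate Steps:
v(P) = -7/4 (v(P) = (⅛)*(-14) = -7/4)
n(W, V) = -7/4 + V + W (n(W, V) = (W + V) - 7/4 = (V + W) - 7/4 = -7/4 + V + W)
x(N) = 84 (x(N) = 14 + 70 = 84)
R = 19321 (R = (-139)² = 19321)
n(-219, -55)/x(35) + R/(-3288) = (-7/4 - 55 - 219)/84 + 19321/(-3288) = -1103/4*1/84 + 19321*(-1/3288) = -1103/336 - 19321/3288 = -140535/15344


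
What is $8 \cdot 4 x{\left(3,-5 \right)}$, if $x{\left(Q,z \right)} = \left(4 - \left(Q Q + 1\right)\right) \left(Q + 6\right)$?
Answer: $-1728$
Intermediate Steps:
$x{\left(Q,z \right)} = \left(3 - Q^{2}\right) \left(6 + Q\right)$ ($x{\left(Q,z \right)} = \left(4 - \left(Q^{2} + 1\right)\right) \left(6 + Q\right) = \left(4 - \left(1 + Q^{2}\right)\right) \left(6 + Q\right) = \left(3 - Q^{2}\right) \left(6 + Q\right)$)
$8 \cdot 4 x{\left(3,-5 \right)} = 8 \cdot 4 \left(18 - 3^{3} - 6 \cdot 3^{2} + 3 \cdot 3\right) = 32 \left(18 - 27 - 54 + 9\right) = 32 \left(-54\right) = -1728$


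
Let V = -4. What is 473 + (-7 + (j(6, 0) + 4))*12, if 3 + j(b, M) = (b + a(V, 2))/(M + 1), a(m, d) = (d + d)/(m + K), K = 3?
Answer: 425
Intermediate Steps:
a(m, d) = 2*d/(3 + m) (a(m, d) = (d + d)/(m + 3) = (2*d)/(3 + m) = 2*d/(3 + m))
j(b, M) = -3 + (-4 + b)/(1 + M) (j(b, M) = -3 + (b + 2*2/(3 - 4))/(M + 1) = -3 + (b + 2*2/(-1))/(1 + M) = -3 + (b + 2*2*(-1))/(1 + M) = -3 + (b - 4)/(1 + M) = -3 + (-4 + b)/(1 + M))
473 + (-7 + (j(6, 0) + 4))*12 = 473 + (-7 + ((-7 + 6 - 3*0)/(1 + 0) + 4))*12 = 473 + (-7 + ((-7 + 6 + 0)/1 + 4))*12 = 473 + (-7 + (1*(-1) + 4))*12 = 473 + (-7 + (-1 + 4))*12 = 473 + (-7 + 3)*12 = 473 - 4*12 = 473 - 48 = 425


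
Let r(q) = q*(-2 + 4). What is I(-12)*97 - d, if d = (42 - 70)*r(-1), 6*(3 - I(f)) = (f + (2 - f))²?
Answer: 511/3 ≈ 170.33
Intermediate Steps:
r(q) = 2*q (r(q) = q*2 = 2*q)
I(f) = 7/3 (I(f) = 3 - (f + (2 - f))²/6 = 3 - ⅙*2² = 3 - ⅙*4 = 3 - ⅔ = 7/3)
d = 56 (d = (42 - 70)*(2*(-1)) = -28*(-2) = 56)
I(-12)*97 - d = (7/3)*97 - 1*56 = 679/3 - 56 = 511/3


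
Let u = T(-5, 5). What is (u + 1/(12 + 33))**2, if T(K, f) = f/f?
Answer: 2116/2025 ≈ 1.0449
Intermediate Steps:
T(K, f) = 1
u = 1
(u + 1/(12 + 33))**2 = (1 + 1/(12 + 33))**2 = (1 + 1/45)**2 = (46/45)**2 = 2116/2025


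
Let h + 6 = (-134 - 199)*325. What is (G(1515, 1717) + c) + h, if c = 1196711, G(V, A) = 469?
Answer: 1088949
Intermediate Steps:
h = -108231 (h = -6 + (-134 - 199)*325 = -6 - 333*325 = -6 - 108225 = -108231)
(G(1515, 1717) + c) + h = (469 + 1196711) - 108231 = 1197180 - 108231 = 1088949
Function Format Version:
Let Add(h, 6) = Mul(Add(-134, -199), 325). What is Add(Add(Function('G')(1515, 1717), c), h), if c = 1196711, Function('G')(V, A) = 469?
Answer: 1088949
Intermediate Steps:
h = -108231 (h = Add(-6, Mul(Add(-134, -199), 325)) = Add(-6, Mul(-333, 325)) = Add(-6, -108225) = -108231)
Add(Add(Function('G')(1515, 1717), c), h) = Add(Add(469, 1196711), -108231) = Add(1197180, -108231) = 1088949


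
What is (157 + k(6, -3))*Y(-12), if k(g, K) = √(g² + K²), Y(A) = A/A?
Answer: 157 + 3*√5 ≈ 163.71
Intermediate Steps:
Y(A) = 1
k(g, K) = √(K² + g²)
(157 + k(6, -3))*Y(-12) = (157 + √((-3)² + 6²))*1 = (157 + √(9 + 36))*1 = (157 + √45)*1 = (157 + 3*√5)*1 = 157 + 3*√5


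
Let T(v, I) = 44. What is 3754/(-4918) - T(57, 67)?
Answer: -110073/2459 ≈ -44.763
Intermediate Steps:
3754/(-4918) - T(57, 67) = 3754/(-4918) - 1*44 = 3754*(-1/4918) - 44 = -1877/2459 - 44 = -110073/2459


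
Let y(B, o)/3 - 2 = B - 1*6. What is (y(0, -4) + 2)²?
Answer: 100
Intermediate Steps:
y(B, o) = -12 + 3*B (y(B, o) = 6 + 3*(B - 1*6) = 6 + 3*(B - 6) = 6 + 3*(-6 + B) = 6 + (-18 + 3*B) = -12 + 3*B)
(y(0, -4) + 2)² = ((-12 + 3*0) + 2)² = ((-12 + 0) + 2)² = (-12 + 2)² = (-10)² = 100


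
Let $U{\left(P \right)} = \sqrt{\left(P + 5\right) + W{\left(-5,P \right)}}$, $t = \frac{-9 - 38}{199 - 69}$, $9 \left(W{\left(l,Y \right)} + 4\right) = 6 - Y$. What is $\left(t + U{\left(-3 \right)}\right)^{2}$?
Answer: $\frac{\left(47 - 130 i\right)^{2}}{16900} \approx -0.86929 - 0.72308 i$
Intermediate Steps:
$W{\left(l,Y \right)} = - \frac{10}{3} - \frac{Y}{9}$ ($W{\left(l,Y \right)} = -4 + \frac{6 - Y}{9} = -4 - \left(- \frac{2}{3} + \frac{Y}{9}\right) = - \frac{10}{3} - \frac{Y}{9}$)
$t = - \frac{47}{130} \approx -0.36154$
$U{\left(P \right)} = \sqrt{\frac{5}{3} + \frac{8 P}{9}}$ ($U{\left(P \right)} = \sqrt{\left(P + 5\right) - \left(\frac{10}{3} + \frac{P}{9}\right)} = \sqrt{\left(5 + P\right) - \left(\frac{10}{3} + \frac{P}{9}\right)} = \sqrt{\frac{5}{3} + \frac{8 P}{9}}$)
$\left(t + U{\left(-3 \right)}\right)^{2} = \left(- \frac{47}{130} + \frac{\sqrt{15 + 8 \left(-3\right)}}{3}\right)^{2} = \left(- \frac{47}{130} + \frac{\sqrt{15 - 24}}{3}\right)^{2} = \left(- \frac{47}{130} + \frac{\sqrt{-9}}{3}\right)^{2} = \left(- \frac{47}{130} + \frac{3 i}{3}\right)^{2} = \left(- \frac{47}{130} + i\right)^{2}$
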